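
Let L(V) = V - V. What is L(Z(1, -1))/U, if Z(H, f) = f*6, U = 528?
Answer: 0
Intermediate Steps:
Z(H, f) = 6*f
L(V) = 0
L(Z(1, -1))/U = 0/528 = 0*(1/528) = 0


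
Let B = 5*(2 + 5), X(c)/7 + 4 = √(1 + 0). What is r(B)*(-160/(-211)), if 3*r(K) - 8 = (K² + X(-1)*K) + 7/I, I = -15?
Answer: 238816/1899 ≈ 125.76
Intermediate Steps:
X(c) = -21 (X(c) = -28 + 7*√(1 + 0) = -28 + 7*√1 = -28 + 7*1 = -28 + 7 = -21)
B = 35 (B = 5*7 = 35)
r(K) = 113/45 - 7*K + K²/3 (r(K) = 8/3 + ((K² - 21*K) + 7/(-15))/3 = 8/3 + ((K² - 21*K) + 7*(-1/15))/3 = 8/3 + ((K² - 21*K) - 7/15)/3 = 8/3 + (-7/15 + K² - 21*K)/3 = 8/3 + (-7/45 - 7*K + K²/3) = 113/45 - 7*K + K²/3)
r(B)*(-160/(-211)) = (113/45 - 7*35 + (⅓)*35²)*(-160/(-211)) = (113/45 - 245 + (⅓)*1225)*(-160*(-1/211)) = (113/45 - 245 + 1225/3)*(160/211) = (7463/45)*(160/211) = 238816/1899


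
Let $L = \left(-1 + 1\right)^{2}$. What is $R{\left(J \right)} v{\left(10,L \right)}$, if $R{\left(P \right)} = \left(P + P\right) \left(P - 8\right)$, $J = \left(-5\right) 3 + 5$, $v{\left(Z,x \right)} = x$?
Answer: $0$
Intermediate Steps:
$L = 0$ ($L = 0^{2} = 0$)
$J = -10$ ($J = -15 + 5 = -10$)
$R{\left(P \right)} = 2 P \left(-8 + P\right)$
$R{\left(J \right)} v{\left(10,L \right)} = 2 \left(-10\right) \left(-8 - 10\right) 0 = 2 \left(-10\right) \left(-18\right) 0 = 360 \cdot 0 = 0$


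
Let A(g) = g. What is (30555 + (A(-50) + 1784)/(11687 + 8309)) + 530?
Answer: 310788697/9998 ≈ 31085.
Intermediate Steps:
(30555 + (A(-50) + 1784)/(11687 + 8309)) + 530 = (30555 + (-50 + 1784)/(11687 + 8309)) + 530 = (30555 + 1734/19996) + 530 = (30555 + 1734*(1/19996)) + 530 = (30555 + 867/9998) + 530 = 305489757/9998 + 530 = 310788697/9998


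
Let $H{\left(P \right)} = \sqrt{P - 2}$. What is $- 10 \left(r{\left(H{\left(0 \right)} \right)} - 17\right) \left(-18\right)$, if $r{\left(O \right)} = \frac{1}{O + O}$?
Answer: $-3060 - 45 i \sqrt{2} \approx -3060.0 - 63.64 i$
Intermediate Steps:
$H{\left(P \right)} = \sqrt{-2 + P}$
$r{\left(O \right)} = \frac{1}{2 O}$
$- 10 \left(r{\left(H{\left(0 \right)} \right)} - 17\right) \left(-18\right) = - 10 \left(\frac{1}{2 \sqrt{-2 + 0}} - 17\right) \left(-18\right) = - 10 \left(\frac{1}{2 \sqrt{-2}} - 17\right) \left(-18\right) = - 10 \left(\frac{1}{2 i \sqrt{2}} - 17\right) \left(-18\right) = - 10 \left(\frac{\left(- \frac{1}{2}\right) i \sqrt{2}}{2} - 17\right) \left(-18\right) = - 10 \left(- \frac{i \sqrt{2}}{4} - 17\right) \left(-18\right) = - 10 \left(-17 - \frac{i \sqrt{2}}{4}\right) \left(-18\right) = \left(170 + \frac{5 i \sqrt{2}}{2}\right) \left(-18\right) = -3060 - 45 i \sqrt{2}$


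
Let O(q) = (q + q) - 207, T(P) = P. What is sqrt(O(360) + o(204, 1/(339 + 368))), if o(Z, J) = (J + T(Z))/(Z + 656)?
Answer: sqrt(47434450620445)/304010 ≈ 22.655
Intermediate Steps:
o(Z, J) = (J + Z)/(656 + Z) (o(Z, J) = (J + Z)/(Z + 656) = (J + Z)/(656 + Z))
O(q) = -207 + 2*q (O(q) = 2*q - 207 = -207 + 2*q)
sqrt(O(360) + o(204, 1/(339 + 368))) = sqrt((-207 + 2*360) + (1/(339 + 368) + 204)/(656 + 204)) = sqrt((-207 + 720) + (1/707 + 204)/860) = sqrt(513 + (1/707 + 204)/860) = sqrt(513 + (1/860)*(144229/707)) = sqrt(513 + 144229/608020) = sqrt(312058489/608020) = sqrt(47434450620445)/304010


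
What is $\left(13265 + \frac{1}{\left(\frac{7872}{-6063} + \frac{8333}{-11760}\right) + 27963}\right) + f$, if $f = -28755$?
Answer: $- \frac{10293845448529070}{664547803247} \approx -15490.0$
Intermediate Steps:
$\left(13265 + \frac{1}{\left(\frac{7872}{-6063} + \frac{8333}{-11760}\right) + 27963}\right) + f = \left(13265 + \frac{1}{\left(\frac{7872}{-6063} + \frac{8333}{-11760}\right) + 27963}\right) - 28755 = \left(13265 + \frac{1}{\left(7872 \left(- \frac{1}{6063}\right) + 8333 \left(- \frac{1}{11760}\right)\right) + 27963}\right) - 28755 = \left(13265 + \frac{1}{\left(- \frac{2624}{2021} - \frac{8333}{11760}\right) + 27963}\right) - 28755 = \left(13265 + \frac{1}{- \frac{47699233}{23766960} + 27963}\right) - 28755 = \left(13265 + \frac{1}{\frac{664547803247}{23766960}}\right) - 28755 = \left(13265 + \frac{23766960}{664547803247}\right) - 28755 = \frac{8815226633838415}{664547803247} - 28755 = - \frac{10293845448529070}{664547803247}$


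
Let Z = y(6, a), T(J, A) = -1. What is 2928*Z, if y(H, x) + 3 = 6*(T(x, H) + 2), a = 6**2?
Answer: 8784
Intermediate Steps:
a = 36
y(H, x) = 3 (y(H, x) = -3 + 6*(-1 + 2) = -3 + 6*1 = -3 + 6 = 3)
Z = 3
2928*Z = 2928*3 = 8784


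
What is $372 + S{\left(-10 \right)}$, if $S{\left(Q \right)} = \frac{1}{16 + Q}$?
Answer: $\frac{2233}{6} \approx 372.17$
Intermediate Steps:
$372 + S{\left(-10 \right)} = 372 + \frac{1}{16 - 10} = 372 + \frac{1}{6} = \frac{2233}{6}$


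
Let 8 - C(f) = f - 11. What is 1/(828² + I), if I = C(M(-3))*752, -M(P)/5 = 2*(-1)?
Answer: 1/692352 ≈ 1.4444e-6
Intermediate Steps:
M(P) = 10 (M(P) = -10*(-1) = -5*(-2) = 10)
C(f) = 19 - f (C(f) = 8 - (f - 11) = 8 - (-11 + f) = 8 + (11 - f) = 19 - f)
I = 6768 (I = (19 - 1*10)*752 = (19 - 10)*752 = 9*752 = 6768)
1/(828² + I) = 1/(828² + 6768) = 1/(685584 + 6768) = 1/692352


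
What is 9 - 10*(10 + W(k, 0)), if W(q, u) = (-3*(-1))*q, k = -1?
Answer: -61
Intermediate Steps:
W(q, u) = 3*q
9 - 10*(10 + W(k, 0)) = 9 - 10*(10 + 3*(-1)) = 9 - 10*(10 - 3) = 9 - 10*7 = 9 - 1*70 = 9 - 70 = -61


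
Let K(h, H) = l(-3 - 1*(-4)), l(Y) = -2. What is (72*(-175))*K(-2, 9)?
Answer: 25200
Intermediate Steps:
K(h, H) = -2
(72*(-175))*K(-2, 9) = (72*(-175))*(-2) = -12600*(-2) = 25200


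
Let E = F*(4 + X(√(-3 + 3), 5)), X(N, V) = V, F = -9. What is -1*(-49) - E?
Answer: 130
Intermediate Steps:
E = -81 (E = -9*(4 + 5) = -9*9 = -81)
-1*(-49) - E = -1*(-49) - 1*(-81) = 49 + 81 = 130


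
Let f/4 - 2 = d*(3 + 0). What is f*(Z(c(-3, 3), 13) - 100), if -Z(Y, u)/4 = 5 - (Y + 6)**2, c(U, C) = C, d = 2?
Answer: 6528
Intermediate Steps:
Z(Y, u) = -20 + 4*(6 + Y)**2 (Z(Y, u) = -4*(5 - (Y + 6)**2) = -4*(5 - (6 + Y)**2) = -20 + 4*(6 + Y)**2)
f = 32 (f = 8 + 4*(2*(3 + 0)) = 8 + 4*(2*3) = 8 + 4*6 = 8 + 24 = 32)
f*(Z(c(-3, 3), 13) - 100) = 32*((-20 + 4*(6 + 3)**2) - 100) = 32*((-20 + 4*9**2) - 100) = 32*((-20 + 4*81) - 100) = 32*((-20 + 324) - 100) = 32*(304 - 100) = 32*204 = 6528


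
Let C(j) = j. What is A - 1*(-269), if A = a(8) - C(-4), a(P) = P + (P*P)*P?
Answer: 793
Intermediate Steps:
a(P) = P + P³ (a(P) = P + P²*P = P + P³)
A = 524 (A = (8 + 8³) - 1*(-4) = (8 + 512) + 4 = 520 + 4 = 524)
A - 1*(-269) = 524 - 1*(-269) = 524 + 269 = 793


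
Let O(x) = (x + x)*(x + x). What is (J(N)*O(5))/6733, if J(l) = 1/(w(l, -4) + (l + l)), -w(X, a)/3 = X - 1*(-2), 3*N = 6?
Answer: -25/13466 ≈ -0.0018565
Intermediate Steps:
N = 2 (N = (⅓)*6 = 2)
w(X, a) = -6 - 3*X (w(X, a) = -3*(X - 1*(-2)) = -3*(X + 2) = -3*(2 + X) = -6 - 3*X)
J(l) = 1/(-6 - l) (J(l) = 1/((-6 - 3*l) + (l + l)) = 1/((-6 - 3*l) + 2*l) = 1/(-6 - l))
O(x) = 4*x² (O(x) = (2*x)*(2*x) = 4*x²)
(J(N)*O(5))/6733 = ((4*5²)/(-6 - 1*2))/6733 = ((4*25)/(-6 - 2))*(1/6733) = (100/(-8))*(1/6733) = -⅛*100*(1/6733) = -25/2*1/6733 = -25/13466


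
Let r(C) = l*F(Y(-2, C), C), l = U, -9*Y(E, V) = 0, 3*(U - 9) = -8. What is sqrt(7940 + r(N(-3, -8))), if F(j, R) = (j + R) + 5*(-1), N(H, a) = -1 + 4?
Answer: sqrt(71346)/3 ≈ 89.036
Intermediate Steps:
U = 19/3 (U = 9 + (1/3)*(-8) = 9 - 8/3 = 19/3 ≈ 6.3333)
Y(E, V) = 0 (Y(E, V) = -1/9*0 = 0)
N(H, a) = 3
F(j, R) = -5 + R + j (F(j, R) = (R + j) - 5 = -5 + R + j)
l = 19/3 ≈ 6.3333
r(C) = -95/3 + 19*C/3 (r(C) = 19*(-5 + C + 0)/3 = 19*(-5 + C)/3 = -95/3 + 19*C/3)
sqrt(7940 + r(N(-3, -8))) = sqrt(7940 + (-95/3 + (19/3)*3)) = sqrt(7940 + (-95/3 + 19)) = sqrt(7940 - 38/3) = sqrt(23782/3) = sqrt(71346)/3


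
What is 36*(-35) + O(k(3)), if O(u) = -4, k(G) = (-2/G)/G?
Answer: -1264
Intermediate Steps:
k(G) = -2/G²
36*(-35) + O(k(3)) = 36*(-35) - 4 = -1260 - 4 = -1264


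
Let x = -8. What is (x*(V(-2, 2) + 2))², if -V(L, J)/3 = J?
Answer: 1024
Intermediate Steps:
V(L, J) = -3*J
(x*(V(-2, 2) + 2))² = (-8*(-3*2 + 2))² = (-8*(-6 + 2))² = (-8*(-4))² = 32² = 1024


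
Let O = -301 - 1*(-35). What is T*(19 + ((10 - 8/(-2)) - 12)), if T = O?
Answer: -5586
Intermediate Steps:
O = -266 (O = -301 + 35 = -266)
T = -266
T*(19 + ((10 - 8/(-2)) - 12)) = -266*(19 + ((10 - 8/(-2)) - 12)) = -266*(19 + ((10 - 8*(-½)) - 12)) = -266*(19 + ((10 + 4) - 12)) = -266*(19 + (14 - 12)) = -266*(19 + 2) = -266*21 = -5586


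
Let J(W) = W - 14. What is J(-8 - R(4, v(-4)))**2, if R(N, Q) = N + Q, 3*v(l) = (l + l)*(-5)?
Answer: 13924/9 ≈ 1547.1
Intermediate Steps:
v(l) = -10*l/3 (v(l) = ((l + l)*(-5))/3 = ((2*l)*(-5))/3 = (-10*l)/3 = -10*l/3)
J(W) = -14 + W
J(-8 - R(4, v(-4)))**2 = (-14 + (-8 - (4 - 10/3*(-4))))**2 = (-14 + (-8 - (4 + 40/3)))**2 = (-14 + (-8 - 1*52/3))**2 = (-14 + (-8 - 52/3))**2 = (-14 - 76/3)**2 = (-118/3)**2 = 13924/9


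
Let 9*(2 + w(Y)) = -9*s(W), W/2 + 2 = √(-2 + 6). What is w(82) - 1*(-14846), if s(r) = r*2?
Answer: 14844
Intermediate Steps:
W = 0 (W = -4 + 2*√(-2 + 6) = -4 + 2*√4 = -4 + 2*2 = -4 + 4 = 0)
s(r) = 2*r
w(Y) = -2 (w(Y) = -2 + (-18*0)/9 = -2 + (-9*0)/9 = -2 + (⅑)*0 = -2 + 0 = -2)
w(82) - 1*(-14846) = -2 - 1*(-14846) = -2 + 14846 = 14844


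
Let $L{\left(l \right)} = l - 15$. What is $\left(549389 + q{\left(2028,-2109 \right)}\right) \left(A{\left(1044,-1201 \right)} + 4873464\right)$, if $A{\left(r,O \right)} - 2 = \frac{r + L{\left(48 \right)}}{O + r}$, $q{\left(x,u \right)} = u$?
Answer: $\frac{418742034758800}{157} \approx 2.6671 \cdot 10^{12}$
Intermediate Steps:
$L{\left(l \right)} = -15 + l$
$A{\left(r,O \right)} = 2 + \frac{33 + r}{O + r}$ ($A{\left(r,O \right)} = 2 + \frac{r + \left(-15 + 48\right)}{O + r} = 2 + \frac{r + 33}{O + r} = 2 + \frac{33 + r}{O + r}$)
$\left(549389 + q{\left(2028,-2109 \right)}\right) \left(A{\left(1044,-1201 \right)} + 4873464\right) = \left(549389 - 2109\right) \left(\frac{33 + 2 \left(-1201\right) + 3 \cdot 1044}{-1201 + 1044} + 4873464\right) = 547280 \left(\frac{33 - 2402 + 3132}{-157} + 4873464\right) = 547280 \left(\left(- \frac{1}{157}\right) 763 + 4873464\right) = 547280 \left(- \frac{763}{157} + 4873464\right) = 547280 \cdot \frac{765133085}{157} = \frac{418742034758800}{157}$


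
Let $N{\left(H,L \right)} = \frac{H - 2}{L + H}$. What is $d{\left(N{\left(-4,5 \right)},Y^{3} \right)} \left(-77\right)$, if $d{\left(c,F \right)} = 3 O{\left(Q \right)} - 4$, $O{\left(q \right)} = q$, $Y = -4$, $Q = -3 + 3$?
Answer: $308$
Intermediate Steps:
$Q = 0$
$N{\left(H,L \right)} = \frac{-2 + H}{H + L}$
$d{\left(c,F \right)} = -4$ ($d{\left(c,F \right)} = 3 \cdot 0 - 4 = 0 - 4 = -4$)
$d{\left(N{\left(-4,5 \right)},Y^{3} \right)} \left(-77\right) = \left(-4\right) \left(-77\right) = 308$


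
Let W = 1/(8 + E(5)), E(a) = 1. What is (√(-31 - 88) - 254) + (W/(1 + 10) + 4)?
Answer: -24749/99 + I*√119 ≈ -249.99 + 10.909*I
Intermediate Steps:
W = ⅑ (W = 1/(8 + 1) = 1/9 = ⅑ ≈ 0.11111)
(√(-31 - 88) - 254) + (W/(1 + 10) + 4) = (√(-31 - 88) - 254) + (1/(9*(1 + 10)) + 4) = (√(-119) - 254) + ((⅑)/11 + 4) = (I*√119 - 254) + ((⅑)*(1/11) + 4) = (-254 + I*√119) + (1/99 + 4) = (-254 + I*√119) + 397/99 = -24749/99 + I*√119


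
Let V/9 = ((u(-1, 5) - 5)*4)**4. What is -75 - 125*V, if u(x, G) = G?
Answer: -75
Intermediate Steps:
V = 0 (V = 9*((5 - 5)*4)**4 = 9*(0*4)**4 = 9*0**4 = 9*0 = 0)
-75 - 125*V = -75 - 125*0 = -75 + 0 = -75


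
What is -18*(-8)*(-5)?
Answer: -720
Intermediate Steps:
-18*(-8)*(-5) = -9*(-16)*(-5) = 144*(-5) = -720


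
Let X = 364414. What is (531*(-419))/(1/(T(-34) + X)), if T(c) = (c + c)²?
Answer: -82106895582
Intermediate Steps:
T(c) = 4*c² (T(c) = (2*c)² = 4*c²)
(531*(-419))/(1/(T(-34) + X)) = (531*(-419))/(1/(4*(-34)² + 364414)) = -222489/(1/(4*1156 + 364414)) = -222489/(1/(4624 + 364414)) = -222489/(1/369038) = -222489/1/369038 = -222489*369038 = -82106895582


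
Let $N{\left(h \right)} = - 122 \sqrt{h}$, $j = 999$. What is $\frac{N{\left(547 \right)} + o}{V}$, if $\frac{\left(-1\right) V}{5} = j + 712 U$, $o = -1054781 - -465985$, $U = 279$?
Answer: $\frac{588796}{998235} + \frac{122 \sqrt{547}}{998235} \approx 0.5927$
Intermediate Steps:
$o = -588796$ ($o = -1054781 + 465985 = -588796$)
$V = -998235$ ($V = - 5 \left(999 + 712 \cdot 279\right) = - 5 \left(999 + 198648\right) = \left(-5\right) 199647 = -998235$)
$\frac{N{\left(547 \right)} + o}{V} = \frac{- 122 \sqrt{547} - 588796}{-998235} = \left(-588796 - 122 \sqrt{547}\right) \left(- \frac{1}{998235}\right) = \frac{588796}{998235} + \frac{122 \sqrt{547}}{998235}$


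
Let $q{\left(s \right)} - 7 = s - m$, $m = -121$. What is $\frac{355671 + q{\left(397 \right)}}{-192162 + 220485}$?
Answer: $\frac{118732}{9441} \approx 12.576$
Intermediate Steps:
$q{\left(s \right)} = 128 + s$ ($q{\left(s \right)} = 7 + \left(s - -121\right) = 7 + \left(s + 121\right) = 7 + \left(121 + s\right) = 128 + s$)
$\frac{355671 + q{\left(397 \right)}}{-192162 + 220485} = \frac{355671 + \left(128 + 397\right)}{-192162 + 220485} = \frac{355671 + 525}{28323} = 356196 \cdot \frac{1}{28323} = \frac{118732}{9441}$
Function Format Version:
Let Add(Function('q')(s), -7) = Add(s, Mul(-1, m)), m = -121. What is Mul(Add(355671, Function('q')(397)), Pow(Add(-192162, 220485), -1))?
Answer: Rational(118732, 9441) ≈ 12.576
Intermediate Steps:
Function('q')(s) = Add(128, s) (Function('q')(s) = Add(7, Add(s, Mul(-1, -121))) = Add(7, Add(s, 121)) = Add(7, Add(121, s)) = Add(128, s))
Mul(Add(355671, Function('q')(397)), Pow(Add(-192162, 220485), -1)) = Mul(Add(355671, Add(128, 397)), Pow(Add(-192162, 220485), -1)) = Mul(Add(355671, 525), Pow(28323, -1)) = Mul(356196, Rational(1, 28323)) = Rational(118732, 9441)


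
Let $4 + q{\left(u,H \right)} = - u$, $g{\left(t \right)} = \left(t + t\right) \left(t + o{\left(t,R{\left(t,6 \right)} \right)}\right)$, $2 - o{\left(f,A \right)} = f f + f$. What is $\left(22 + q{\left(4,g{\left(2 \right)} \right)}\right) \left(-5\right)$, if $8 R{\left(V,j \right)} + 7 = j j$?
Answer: $-70$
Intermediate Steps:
$R{\left(V,j \right)} = - \frac{7}{8} + \frac{j^{2}}{8}$ ($R{\left(V,j \right)} = - \frac{7}{8} + \frac{j j}{8} = - \frac{7}{8} + \frac{j^{2}}{8}$)
$o{\left(f,A \right)} = 2 - f - f^{2}$ ($o{\left(f,A \right)} = 2 - \left(f f + f\right) = 2 - \left(f^{2} + f\right) = 2 - \left(f + f^{2}\right) = 2 - f - f^{2}$)
$g{\left(t \right)} = 2 t \left(2 - t^{2}\right)$ ($g{\left(t \right)} = \left(t + t\right) \left(t - \left(-2 + t + t^{2}\right)\right) = 2 t \left(2 - t^{2}\right)$)
$q{\left(u,H \right)} = -4 - u$
$\left(22 + q{\left(4,g{\left(2 \right)} \right)}\right) \left(-5\right) = \left(22 - 8\right) \left(-5\right) = 14 \left(-5\right) = -70$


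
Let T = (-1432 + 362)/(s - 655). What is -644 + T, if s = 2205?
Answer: -99927/155 ≈ -644.69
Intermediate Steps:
T = -107/155 (T = (-1432 + 362)/(2205 - 655) = -1070/1550 = -1070*1/1550 = -107/155 ≈ -0.69032)
-644 + T = -644 - 107/155 = -99927/155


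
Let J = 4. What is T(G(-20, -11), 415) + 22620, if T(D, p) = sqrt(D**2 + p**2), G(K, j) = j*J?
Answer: 22620 + sqrt(174161) ≈ 23037.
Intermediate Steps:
G(K, j) = 4*j (G(K, j) = j*4 = 4*j)
T(G(-20, -11), 415) + 22620 = sqrt((4*(-11))**2 + 415**2) + 22620 = sqrt((-44)**2 + 172225) + 22620 = sqrt(1936 + 172225) + 22620 = sqrt(174161) + 22620 = 22620 + sqrt(174161)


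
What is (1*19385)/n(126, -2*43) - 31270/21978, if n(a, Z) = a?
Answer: 23450195/153846 ≈ 152.43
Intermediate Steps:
(1*19385)/n(126, -2*43) - 31270/21978 = (1*19385)/126 - 31270/21978 = 19385*(1/126) - 31270*1/21978 = 19385/126 - 15635/10989 = 23450195/153846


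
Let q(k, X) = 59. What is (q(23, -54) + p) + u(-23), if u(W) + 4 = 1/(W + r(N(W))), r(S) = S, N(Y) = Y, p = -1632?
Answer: -72543/46 ≈ -1577.0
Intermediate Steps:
u(W) = -4 + 1/(2*W) (u(W) = -4 + 1/(W + W) = -4 + 1/(2*W))
(q(23, -54) + p) + u(-23) = (59 - 1632) + (-4 + (1/2)/(-23)) = -1573 + (-4 + (1/2)*(-1/23)) = -1573 + (-4 - 1/46) = -1573 - 185/46 = -72543/46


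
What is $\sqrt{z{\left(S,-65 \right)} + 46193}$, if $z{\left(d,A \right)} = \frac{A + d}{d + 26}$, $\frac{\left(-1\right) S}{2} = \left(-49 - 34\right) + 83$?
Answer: $\frac{\sqrt{184762}}{2} \approx 214.92$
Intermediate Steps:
$S = 0$ ($S = - 2 \left(\left(-49 - 34\right) + 83\right) = - 2 \left(-83 + 83\right) = \left(-2\right) 0 = 0$)
$z{\left(d,A \right)} = \frac{A + d}{26 + d}$
$\sqrt{z{\left(S,-65 \right)} + 46193} = \sqrt{\frac{-65 + 0}{26 + 0} + 46193} = \sqrt{\frac{1}{26} \left(-65\right) + 46193} = \sqrt{- \frac{5}{2} + 46193} = \sqrt{\frac{92381}{2}} = \frac{\sqrt{184762}}{2}$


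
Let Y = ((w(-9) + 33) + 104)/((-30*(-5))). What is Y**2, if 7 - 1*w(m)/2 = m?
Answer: 28561/22500 ≈ 1.2694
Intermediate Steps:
w(m) = 14 - 2*m
Y = 169/150 (Y = (((14 - 2*(-9)) + 33) + 104)/((-30*(-5))) = (((14 + 18) + 33) + 104)/150 = ((32 + 33) + 104)*(1/150) = (65 + 104)*(1/150) = 169*(1/150) = 169/150 ≈ 1.1267)
Y**2 = (169/150)**2 = 28561/22500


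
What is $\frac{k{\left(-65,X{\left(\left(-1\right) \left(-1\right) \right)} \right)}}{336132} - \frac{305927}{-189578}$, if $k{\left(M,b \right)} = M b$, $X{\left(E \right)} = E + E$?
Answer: $\frac{12850901153}{7965404037} \approx 1.6133$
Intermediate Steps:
$X{\left(E \right)} = 2 E$
$\frac{k{\left(-65,X{\left(\left(-1\right) \left(-1\right) \right)} \right)}}{336132} - \frac{305927}{-189578} = \frac{\left(-65\right) 2 \left(\left(-1\right) \left(-1\right)\right)}{336132} - \frac{305927}{-189578} = - 65 \cdot 2 \cdot 1 \cdot \frac{1}{336132} - - \frac{305927}{189578} = \left(-65\right) 2 \cdot \frac{1}{336132} + \frac{305927}{189578} = \left(-130\right) \frac{1}{336132} + \frac{305927}{189578} = - \frac{65}{168066} + \frac{305927}{189578} = \frac{12850901153}{7965404037}$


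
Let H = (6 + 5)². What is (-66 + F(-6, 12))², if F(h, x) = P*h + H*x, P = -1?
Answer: 1937664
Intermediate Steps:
H = 121 (H = 11² = 121)
F(h, x) = -h + 121*x
(-66 + F(-6, 12))² = (-66 + (-1*(-6) + 121*12))² = (-66 + (6 + 1452))² = (-66 + 1458)² = 1392² = 1937664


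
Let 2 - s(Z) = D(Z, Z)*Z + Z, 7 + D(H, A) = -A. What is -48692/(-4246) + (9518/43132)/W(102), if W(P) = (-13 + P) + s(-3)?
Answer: 43063861909/3754338676 ≈ 11.470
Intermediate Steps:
D(H, A) = -7 - A
s(Z) = 2 - Z - Z*(-7 - Z) (s(Z) = 2 - ((-7 - Z)*Z + Z) = 2 - (Z*(-7 - Z) + Z) = 2 - (Z + Z*(-7 - Z)) = 2 + (-Z - Z*(-7 - Z)) = 2 - Z - Z*(-7 - Z))
W(P) = -20 + P (W(P) = (-13 + P) + (2 - 1*(-3) - 3*(7 - 3)) = (-13 + P) + (2 + 3 - 3*4) = (-13 + P) + (2 + 3 - 12) = (-13 + P) - 7 = -20 + P)
-48692/(-4246) + (9518/43132)/W(102) = -48692/(-4246) + (9518/43132)/(-20 + 102) = -48692*(-1/4246) + (9518*(1/43132))/82 = 24346/2123 + (4759/21566)*(1/82) = 24346/2123 + 4759/1768412 = 43063861909/3754338676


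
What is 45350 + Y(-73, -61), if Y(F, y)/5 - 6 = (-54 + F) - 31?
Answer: 44590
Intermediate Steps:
Y(F, y) = -395 + 5*F (Y(F, y) = 30 + 5*((-54 + F) - 31) = 30 + 5*(-85 + F) = 30 + (-425 + 5*F) = -395 + 5*F)
45350 + Y(-73, -61) = 45350 + (-395 + 5*(-73)) = 45350 + (-395 - 365) = 45350 - 760 = 44590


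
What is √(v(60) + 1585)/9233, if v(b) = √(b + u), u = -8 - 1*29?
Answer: √(1585 + √23)/9233 ≈ 0.0043184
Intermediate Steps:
u = -37 (u = -8 - 29 = -37)
v(b) = √(-37 + b) (v(b) = √(b - 37) = √(-37 + b))
√(v(60) + 1585)/9233 = √(√(-37 + 60) + 1585)/9233 = √(√23 + 1585)*(1/9233) = √(1585 + √23)*(1/9233) = √(1585 + √23)/9233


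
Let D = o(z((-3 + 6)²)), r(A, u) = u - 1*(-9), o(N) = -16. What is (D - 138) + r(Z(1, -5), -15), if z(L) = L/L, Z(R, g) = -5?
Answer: -160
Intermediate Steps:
z(L) = 1
r(A, u) = 9 + u (r(A, u) = u + 9 = 9 + u)
D = -16
(D - 138) + r(Z(1, -5), -15) = (-16 - 138) + (9 - 15) = -154 - 6 = -160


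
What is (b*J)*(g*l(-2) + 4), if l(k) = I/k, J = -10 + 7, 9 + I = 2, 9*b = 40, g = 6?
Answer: -1000/3 ≈ -333.33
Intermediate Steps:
b = 40/9 (b = (1/9)*40 = 40/9 ≈ 4.4444)
I = -7 (I = -9 + 2 = -7)
J = -3
l(k) = -7/k
(b*J)*(g*l(-2) + 4) = ((40/9)*(-3))*(6*(-7/(-2)) + 4) = -40*(6*(-7*(-1/2)) + 4)/3 = -40*(6*(7/2) + 4)/3 = -40*(21 + 4)/3 = -40/3*25 = -1000/3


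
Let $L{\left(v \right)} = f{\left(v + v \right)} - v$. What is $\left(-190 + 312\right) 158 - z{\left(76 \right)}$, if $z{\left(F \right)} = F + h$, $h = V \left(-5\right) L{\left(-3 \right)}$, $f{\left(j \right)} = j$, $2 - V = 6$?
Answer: $19260$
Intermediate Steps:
$V = -4$ ($V = 2 - 6 = -4$)
$L{\left(v \right)} = v$ ($L{\left(v \right)} = \left(v + v\right) - v = 2 v - v = v$)
$h = -60$ ($h = \left(-4\right) \left(-5\right) \left(-3\right) = 20 \left(-3\right) = -60$)
$z{\left(F \right)} = -60 + F$ ($z{\left(F \right)} = F - 60 = -60 + F$)
$\left(-190 + 312\right) 158 - z{\left(76 \right)} = \left(-190 + 312\right) 158 - \left(-60 + 76\right) = 122 \cdot 158 - 16 = 19276 - 16 = 19260$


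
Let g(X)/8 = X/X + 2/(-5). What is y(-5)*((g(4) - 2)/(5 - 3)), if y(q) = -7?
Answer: -49/5 ≈ -9.8000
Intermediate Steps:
g(X) = 24/5 (g(X) = 8*(X/X + 2/(-5)) = 8*(1 + 2*(-1/5)) = 8*(1 - 2/5) = 8*(3/5) = 24/5)
y(-5)*((g(4) - 2)/(5 - 3)) = -7*(24/5 - 2)/(5 - 3) = -98/(5*2) = -7*7/5 = -49/5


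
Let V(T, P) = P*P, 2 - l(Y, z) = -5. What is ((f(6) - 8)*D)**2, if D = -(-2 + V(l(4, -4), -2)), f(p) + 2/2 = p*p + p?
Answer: 4356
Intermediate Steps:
l(Y, z) = 7 (l(Y, z) = 2 - 1*(-5) = 2 + 5 = 7)
V(T, P) = P**2
f(p) = -1 + p + p**2 (f(p) = -1 + (p*p + p) = -1 + (p**2 + p) = -1 + (p + p**2) = -1 + p + p**2)
D = -2 (D = -(-2 + (-2)**2) = -(-2 + 4) = -2 ≈ -2.0000)
((f(6) - 8)*D)**2 = (((-1 + 6 + 6**2) - 8)*(-2))**2 = (((-1 + 6 + 36) - 8)*(-2))**2 = ((41 - 8)*(-2))**2 = (33*(-2))**2 = (-66)**2 = 4356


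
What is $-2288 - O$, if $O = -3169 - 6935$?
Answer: $7816$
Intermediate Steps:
$O = -10104$ ($O = -3169 - 6935 = -10104$)
$-2288 - O = -2288 - -10104 = -2288 + 10104 = 7816$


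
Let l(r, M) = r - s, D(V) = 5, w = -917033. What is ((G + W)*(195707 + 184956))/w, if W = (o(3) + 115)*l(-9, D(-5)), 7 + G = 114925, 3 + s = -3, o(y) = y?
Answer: -43610275932/917033 ≈ -47556.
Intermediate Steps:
s = -6 (s = -3 - 3 = -6)
G = 114918 (G = -7 + 114925 = 114918)
l(r, M) = 6 + r (l(r, M) = r - 1*(-6) = r + 6 = 6 + r)
W = -354 (W = (3 + 115)*(6 - 9) = 118*(-3) = -354)
((G + W)*(195707 + 184956))/w = ((114918 - 354)*(195707 + 184956))/(-917033) = (114564*380663)*(-1/917033) = 43610275932*(-1/917033) = -43610275932/917033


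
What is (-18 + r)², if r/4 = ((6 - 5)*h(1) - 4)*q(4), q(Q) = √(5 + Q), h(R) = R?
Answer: 2916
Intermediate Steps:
r = -36 (r = 4*(((6 - 5)*1 - 4)*√(5 + 4)) = 4*((1*1 - 4)*√9) = 4*((1 - 4)*3) = 4*(-3*3) = 4*(-9) = -36)
(-18 + r)² = (-18 - 36)² = (-54)² = 2916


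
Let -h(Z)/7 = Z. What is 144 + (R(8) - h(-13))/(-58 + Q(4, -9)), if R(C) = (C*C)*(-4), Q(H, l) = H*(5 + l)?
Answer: 11003/74 ≈ 148.69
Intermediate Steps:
h(Z) = -7*Z
R(C) = -4*C**2 (R(C) = C**2*(-4) = -4*C**2)
144 + (R(8) - h(-13))/(-58 + Q(4, -9)) = 144 + (-4*8**2 - (-7)*(-13))/(-58 + 4*(5 - 9)) = 144 + (-4*64 - 1*91)/(-58 + 4*(-4)) = 144 + (-256 - 91)/(-58 - 16) = 144 - 347/(-74) = 144 - 1/74*(-347) = 144 + 347/74 = 11003/74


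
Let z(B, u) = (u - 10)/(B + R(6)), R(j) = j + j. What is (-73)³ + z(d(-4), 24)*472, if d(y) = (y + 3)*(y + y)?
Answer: -1943433/5 ≈ -3.8869e+5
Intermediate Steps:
R(j) = 2*j
d(y) = 2*y*(3 + y) (d(y) = (3 + y)*(2*y) = 2*y*(3 + y))
z(B, u) = (-10 + u)/(12 + B) (z(B, u) = (u - 10)/(B + 2*6) = (-10 + u)/(B + 12) = (-10 + u)/(12 + B))
(-73)³ + z(d(-4), 24)*472 = (-73)³ + ((-10 + 24)/(12 + 2*(-4)*(3 - 4)))*472 = -389017 + (14/(12 + 2*(-4)*(-1)))*472 = -389017 + (14/(12 + 8))*472 = -389017 + (14/20)*472 = -389017 + ((1/20)*14)*472 = -389017 + (7/10)*472 = -389017 + 1652/5 = -1943433/5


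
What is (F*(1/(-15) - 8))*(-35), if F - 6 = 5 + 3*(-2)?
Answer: 4235/3 ≈ 1411.7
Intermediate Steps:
F = 5 (F = 6 + (5 + 3*(-2)) = 6 + (5 - 6) = 6 - 1 = 5)
(F*(1/(-15) - 8))*(-35) = (5*(1/(-15) - 8))*(-35) = (5*(-1/15 - 8))*(-35) = (5*(-121/15))*(-35) = -121/3*(-35) = 4235/3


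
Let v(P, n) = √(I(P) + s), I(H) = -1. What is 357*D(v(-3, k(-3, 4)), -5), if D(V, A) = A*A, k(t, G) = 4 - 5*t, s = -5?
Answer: 8925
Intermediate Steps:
v(P, n) = I*√6 (v(P, n) = √(-1 - 5) = √(-6) = I*√6)
D(V, A) = A²
357*D(v(-3, k(-3, 4)), -5) = 357*(-5)² = 357*25 = 8925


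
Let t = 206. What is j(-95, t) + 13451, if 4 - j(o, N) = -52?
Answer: 13507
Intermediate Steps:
j(o, N) = 56 (j(o, N) = 4 - 1*(-52) = 4 + 52 = 56)
j(-95, t) + 13451 = 56 + 13451 = 13507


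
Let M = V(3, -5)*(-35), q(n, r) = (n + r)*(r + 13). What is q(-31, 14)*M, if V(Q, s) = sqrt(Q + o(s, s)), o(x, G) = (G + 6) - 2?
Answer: 16065*sqrt(2) ≈ 22719.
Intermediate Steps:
o(x, G) = 4 + G (o(x, G) = (6 + G) - 2 = 4 + G)
V(Q, s) = sqrt(4 + Q + s) (V(Q, s) = sqrt(Q + (4 + s)) = sqrt(4 + Q + s))
q(n, r) = (13 + r)*(n + r) (q(n, r) = (n + r)*(13 + r) = (13 + r)*(n + r))
M = -35*sqrt(2) (M = sqrt(4 + 3 - 5)*(-35) = sqrt(2)*(-35) = -35*sqrt(2) ≈ -49.497)
q(-31, 14)*M = (14**2 + 13*(-31) + 13*14 - 31*14)*(-35*sqrt(2)) = (196 - 403 + 182 - 434)*(-35*sqrt(2)) = -(-16065)*sqrt(2) = 16065*sqrt(2)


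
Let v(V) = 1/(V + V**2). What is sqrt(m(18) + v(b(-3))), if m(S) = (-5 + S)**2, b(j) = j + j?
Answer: sqrt(152130)/30 ≈ 13.001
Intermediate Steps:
b(j) = 2*j
sqrt(m(18) + v(b(-3))) = sqrt((-5 + 18)**2 + 1/(((2*(-3)))*(1 + 2*(-3)))) = sqrt(13**2 + 1/((-6)*(1 - 6))) = sqrt(169 - 1/6/(-5)) = sqrt(169 - 1/6*(-1/5)) = sqrt(169 + 1/30) = sqrt(5071/30) = sqrt(152130)/30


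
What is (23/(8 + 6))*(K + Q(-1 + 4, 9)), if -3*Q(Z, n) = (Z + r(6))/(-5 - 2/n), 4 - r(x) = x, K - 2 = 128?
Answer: 140599/658 ≈ 213.68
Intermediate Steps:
K = 130 (K = 2 + 128 = 130)
r(x) = 4 - x
Q(Z, n) = -(-2 + Z)/(3*(-5 - 2/n)) (Q(Z, n) = -(Z + (4 - 1*6))/(3*(-5 - 2/n)) = -(Z + (4 - 6))/(3*(-5 - 2/n)) = -(Z - 2)/(3*(-5 - 2/n)) = -(-2 + Z)/(3*(-5 - 2/n)))
(23/(8 + 6))*(K + Q(-1 + 4, 9)) = (23/(8 + 6))*(130 + (1/3)*9*(-2 + (-1 + 4))/(2 + 5*9)) = (23/14)*(130 + (1/3)*9*(-2 + 3)/(2 + 45)) = ((1/14)*23)*(130 + (1/3)*9*1/47) = 23*(130 + (1/3)*9*(1/47)*1)/14 = 23*(130 + 3/47)/14 = (23/14)*(6113/47) = 140599/658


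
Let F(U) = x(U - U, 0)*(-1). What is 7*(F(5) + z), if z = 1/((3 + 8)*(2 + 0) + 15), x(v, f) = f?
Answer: 7/37 ≈ 0.18919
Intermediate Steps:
F(U) = 0 (F(U) = 0*(-1) = 0)
z = 1/37 (z = 1/(11*2 + 15) = 1/(22 + 15) = 1/37 ≈ 0.027027)
7*(F(5) + z) = 7*(0 + 1/37) = 7*(1/37) = 7/37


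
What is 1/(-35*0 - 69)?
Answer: -1/69 ≈ -0.014493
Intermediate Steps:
1/(-35*0 - 69) = 1/(-5*0 - 69) = 1/(0 - 69) = 1/(-69) = -1/69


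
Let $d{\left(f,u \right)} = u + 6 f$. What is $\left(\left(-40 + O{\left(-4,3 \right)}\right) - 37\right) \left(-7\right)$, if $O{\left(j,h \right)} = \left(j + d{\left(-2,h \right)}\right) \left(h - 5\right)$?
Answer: $357$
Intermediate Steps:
$O{\left(j,h \right)} = \left(-5 + h\right) \left(-12 + h + j\right)$ ($O{\left(j,h \right)} = \left(j + \left(h + 6 \left(-2\right)\right)\right) \left(h - 5\right) = \left(j + \left(h - 12\right)\right) \left(-5 + h\right) = \left(j + \left(-12 + h\right)\right) \left(-5 + h\right) = \left(-12 + h + j\right) \left(-5 + h\right) = \left(-5 + h\right) \left(-12 + h + j\right)$)
$\left(\left(-40 + O{\left(-4,3 \right)}\right) - 37\right) \left(-7\right) = \left(\left(-40 + \left(60 + 3^{2} - 51 - -20 + 3 \left(-4\right)\right)\right) - 37\right) \left(-7\right) = \left(\left(-40 + \left(60 + 9 - 51 + 20 - 12\right)\right) - 37\right) \left(-7\right) = \left(\left(-40 + 26\right) - 37\right) \left(-7\right) = \left(-14 - 37\right) \left(-7\right) = \left(-51\right) \left(-7\right) = 357$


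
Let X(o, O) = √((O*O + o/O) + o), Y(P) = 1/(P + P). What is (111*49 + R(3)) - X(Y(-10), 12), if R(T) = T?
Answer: 5442 - √518205/60 ≈ 5430.0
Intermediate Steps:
Y(P) = 1/(2*P)
X(o, O) = √(o + O² + o/O) (X(o, O) = √((O² + o/O) + o) = √(o + O² + o/O))
(111*49 + R(3)) - X(Y(-10), 12) = (111*49 + 3) - √((½)/(-10) + 12² + ((½)/(-10))/12) = (5439 + 3) - √((½)*(-⅒) + 144 + ((½)*(-⅒))*(1/12)) = 5442 - √(-1/20 + 144 - 1/20*1/12) = 5442 - √(-1/20 + 144 - 1/240) = 5442 - √(34547/240) = 5442 - √518205/60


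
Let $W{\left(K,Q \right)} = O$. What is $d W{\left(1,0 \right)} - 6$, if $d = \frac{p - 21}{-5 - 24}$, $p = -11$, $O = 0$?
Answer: $-6$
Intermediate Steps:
$W{\left(K,Q \right)} = 0$
$d = \frac{32}{29}$ ($d = \frac{-11 - 21}{-5 - 24} = - \frac{32}{-29} = \left(-32\right) \left(- \frac{1}{29}\right) = \frac{32}{29} \approx 1.1034$)
$d W{\left(1,0 \right)} - 6 = \frac{32}{29} \cdot 0 - 6 = 0 - 6 = -6$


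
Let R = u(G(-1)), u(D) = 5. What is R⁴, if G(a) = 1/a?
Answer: 625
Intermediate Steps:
R = 5
R⁴ = 5⁴ = 625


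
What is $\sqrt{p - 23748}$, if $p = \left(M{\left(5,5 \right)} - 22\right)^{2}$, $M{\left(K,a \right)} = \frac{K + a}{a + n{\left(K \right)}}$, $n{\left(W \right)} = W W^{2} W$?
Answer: $\frac{i \sqrt{92337587}}{63} \approx 152.53 i$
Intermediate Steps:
$n{\left(W \right)} = W^{4}$ ($n{\left(W \right)} = W^{3} W = W^{4}$)
$M{\left(K,a \right)} = \frac{K + a}{a + K^{4}}$
$p = \frac{1918225}{3969}$ ($p = \left(\frac{5 + 5}{5 + 5^{4}} - 22\right)^{2} = \left(\frac{1}{5 + 625} \cdot 10 - 22\right)^{2} = \left(\frac{1}{630} \cdot 10 - 22\right)^{2} = \left(\frac{1}{63} - 22\right)^{2} = \left(- \frac{1385}{63}\right)^{2} = \frac{1918225}{3969} \approx 483.3$)
$\sqrt{p - 23748} = \sqrt{\frac{1918225}{3969} - 23748} = \sqrt{- \frac{92337587}{3969}} = \frac{i \sqrt{92337587}}{63}$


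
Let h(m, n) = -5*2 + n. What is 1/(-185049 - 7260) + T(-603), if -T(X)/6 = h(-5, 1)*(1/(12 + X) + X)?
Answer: -1233610696385/37884873 ≈ -32562.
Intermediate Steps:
h(m, n) = -10 + n
T(X) = 54*X + 54/(12 + X) (T(X) = -6*(-10 + 1)*(1/(12 + X) + X) = -(-54)*(X + 1/(12 + X)) = -6*(-9*X - 9/(12 + X)) = 54*X + 54/(12 + X))
1/(-185049 - 7260) + T(-603) = 1/(-185049 - 7260) + 54*(1 + (-603)**2 + 12*(-603))/(12 - 603) = 1/(-192309) + 54*(1 + 363609 - 7236)/(-591) = -1/192309 + 54*(-1/591)*356374 = -1/192309 - 6414732/197 = -1233610696385/37884873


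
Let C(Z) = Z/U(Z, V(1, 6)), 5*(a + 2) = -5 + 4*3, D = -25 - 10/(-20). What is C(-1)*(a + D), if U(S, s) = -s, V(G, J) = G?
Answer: -251/10 ≈ -25.100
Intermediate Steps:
D = -49/2 (D = -25 - 10*(-1/20) = -25 + ½ = -49/2 ≈ -24.500)
a = -⅗ (a = -2 + (-5 + 4*3)/5 = -2 + (-5 + 12)/5 = -2 + (⅕)*7 = -2 + 7/5 = -⅗ ≈ -0.60000)
C(Z) = -Z (C(Z) = Z/((-1*1)) = Z/(-1) = Z*(-1) = -Z)
C(-1)*(a + D) = (-1*(-1))*(-⅗ - 49/2) = 1*(-251/10) = -251/10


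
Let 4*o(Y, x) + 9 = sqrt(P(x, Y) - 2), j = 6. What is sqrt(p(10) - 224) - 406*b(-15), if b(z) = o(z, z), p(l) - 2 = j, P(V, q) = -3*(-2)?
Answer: 1421/2 + 6*I*sqrt(6) ≈ 710.5 + 14.697*I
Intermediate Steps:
P(V, q) = 6
p(l) = 8 (p(l) = 2 + 6 = 8)
o(Y, x) = -7/4 (o(Y, x) = -9/4 + sqrt(6 - 2)/4 = -9/4 + sqrt(4)/4 = -9/4 + (1/4)*2 = -9/4 + 1/2 = -7/4)
b(z) = -7/4
sqrt(p(10) - 224) - 406*b(-15) = sqrt(8 - 224) - 406*(-7/4) = sqrt(-216) + 1421/2 = 6*I*sqrt(6) + 1421/2 = 1421/2 + 6*I*sqrt(6)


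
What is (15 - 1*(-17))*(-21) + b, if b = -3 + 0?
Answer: -675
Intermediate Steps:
b = -3
(15 - 1*(-17))*(-21) + b = (15 - 1*(-17))*(-21) - 3 = (15 + 17)*(-21) - 3 = 32*(-21) - 3 = -672 - 3 = -675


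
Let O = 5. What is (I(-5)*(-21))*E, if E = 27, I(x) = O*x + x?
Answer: 17010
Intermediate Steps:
I(x) = 6*x (I(x) = 5*x + x = 6*x)
(I(-5)*(-21))*E = ((6*(-5))*(-21))*27 = -30*(-21)*27 = 630*27 = 17010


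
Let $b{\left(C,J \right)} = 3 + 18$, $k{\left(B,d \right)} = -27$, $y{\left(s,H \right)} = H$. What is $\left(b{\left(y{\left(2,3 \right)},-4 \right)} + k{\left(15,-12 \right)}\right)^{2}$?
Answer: $36$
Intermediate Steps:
$b{\left(C,J \right)} = 21$
$\left(b{\left(y{\left(2,3 \right)},-4 \right)} + k{\left(15,-12 \right)}\right)^{2} = \left(21 - 27\right)^{2} = \left(-6\right)^{2} = 36$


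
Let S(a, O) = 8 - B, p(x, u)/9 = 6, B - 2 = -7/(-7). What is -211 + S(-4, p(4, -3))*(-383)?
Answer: -2126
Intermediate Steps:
B = 3 (B = 2 - 7/(-7) = 2 - 7*(-1/7) = 2 + 1 = 3)
p(x, u) = 54 (p(x, u) = 9*6 = 54)
S(a, O) = 5 (S(a, O) = 8 - 1*3 = 8 - 3 = 5)
-211 + S(-4, p(4, -3))*(-383) = -211 + 5*(-383) = -211 - 1915 = -2126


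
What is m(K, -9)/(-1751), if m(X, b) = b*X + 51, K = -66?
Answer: -645/1751 ≈ -0.36836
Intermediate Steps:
m(X, b) = 51 + X*b (m(X, b) = X*b + 51 = 51 + X*b)
m(K, -9)/(-1751) = (51 - 66*(-9))/(-1751) = (51 + 594)*(-1/1751) = 645*(-1/1751) = -645/1751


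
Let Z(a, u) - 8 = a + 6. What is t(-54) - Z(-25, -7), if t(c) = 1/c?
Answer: 593/54 ≈ 10.981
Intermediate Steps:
Z(a, u) = 14 + a (Z(a, u) = 8 + (a + 6) = 8 + (6 + a) = 14 + a)
t(-54) - Z(-25, -7) = 1/(-54) - (14 - 25) = -1/54 - 1*(-11) = -1/54 + 11 = 593/54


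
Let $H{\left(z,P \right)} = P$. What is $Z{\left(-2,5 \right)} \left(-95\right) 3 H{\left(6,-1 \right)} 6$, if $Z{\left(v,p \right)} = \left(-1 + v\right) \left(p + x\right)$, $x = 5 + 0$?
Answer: $-51300$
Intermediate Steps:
$x = 5$
$Z{\left(v,p \right)} = \left(-1 + v\right) \left(5 + p\right)$ ($Z{\left(v,p \right)} = \left(-1 + v\right) \left(p + 5\right) = \left(-1 + v\right) \left(5 + p\right)$)
$Z{\left(-2,5 \right)} \left(-95\right) 3 H{\left(6,-1 \right)} 6 = \left(-5 - 5 + 5 \left(-2\right) + 5 \left(-2\right)\right) \left(-95\right) 3 \left(-1\right) 6 = \left(-5 - 5 - 10 - 10\right) \left(-95\right) \left(\left(-3\right) 6\right) = \left(-30\right) \left(-95\right) \left(-18\right) = 2850 \left(-18\right) = -51300$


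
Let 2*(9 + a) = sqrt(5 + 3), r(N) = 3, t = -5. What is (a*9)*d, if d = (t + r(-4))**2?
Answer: -324 + 36*sqrt(2) ≈ -273.09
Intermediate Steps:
d = 4 (d = (-5 + 3)**2 = (-2)**2 = 4)
a = -9 + sqrt(2) (a = -9 + sqrt(5 + 3)/2 = -9 + sqrt(8)/2 = -9 + (2*sqrt(2))/2 = -9 + sqrt(2) ≈ -7.5858)
(a*9)*d = ((-9 + sqrt(2))*9)*4 = (-81 + 9*sqrt(2))*4 = -324 + 36*sqrt(2)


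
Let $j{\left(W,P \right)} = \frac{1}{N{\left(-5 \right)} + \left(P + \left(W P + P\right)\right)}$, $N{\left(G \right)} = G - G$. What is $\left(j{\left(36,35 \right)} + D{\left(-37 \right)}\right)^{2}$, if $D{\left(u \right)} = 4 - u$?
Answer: $\frac{2973629961}{1768900} \approx 1681.1$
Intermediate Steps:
$N{\left(G \right)} = 0$
$j{\left(W,P \right)} = \frac{1}{2 P + P W}$ ($j{\left(W,P \right)} = \frac{1}{0 + \left(P + \left(W P + P\right)\right)} = \frac{1}{0 + \left(P + \left(P W + P\right)\right)} = \frac{1}{0 + \left(P + \left(P + P W\right)\right)} = \frac{1}{0 + \left(2 P + P W\right)} = \frac{1}{2 P + P W}$)
$\left(j{\left(36,35 \right)} + D{\left(-37 \right)}\right)^{2} = \left(\frac{1}{35 \left(2 + 36\right)} + \left(4 - -37\right)\right)^{2} = \left(\frac{1}{35 \cdot 38} + \left(4 + 37\right)\right)^{2} = \left(\frac{1}{35} \cdot \frac{1}{38} + 41\right)^{2} = \left(\frac{1}{1330} + 41\right)^{2} = \left(\frac{54531}{1330}\right)^{2} = \frac{2973629961}{1768900}$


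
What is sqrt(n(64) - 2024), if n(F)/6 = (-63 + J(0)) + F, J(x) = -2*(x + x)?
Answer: I*sqrt(2018) ≈ 44.922*I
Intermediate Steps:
J(x) = -4*x
n(F) = -378 + 6*F (n(F) = 6*((-63 - 4*0) + F) = 6*((-63 + 0) + F) = 6*(-63 + F) = -378 + 6*F)
sqrt(n(64) - 2024) = sqrt((-378 + 6*64) - 2024) = sqrt((-378 + 384) - 2024) = sqrt(6 - 2024) = sqrt(-2018) = I*sqrt(2018)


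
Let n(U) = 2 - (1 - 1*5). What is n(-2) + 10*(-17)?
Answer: -164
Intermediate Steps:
n(U) = 6 (n(U) = 2 - (1 - 5) = 2 - 1*(-4) = 2 + 4 = 6)
n(-2) + 10*(-17) = 6 + 10*(-17) = 6 - 170 = -164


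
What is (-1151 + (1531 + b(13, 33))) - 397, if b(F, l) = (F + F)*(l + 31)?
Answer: 1647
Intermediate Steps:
b(F, l) = 2*F*(31 + l) (b(F, l) = (2*F)*(31 + l) = 2*F*(31 + l))
(-1151 + (1531 + b(13, 33))) - 397 = (-1151 + (1531 + 2*13*(31 + 33))) - 397 = (-1151 + (1531 + 2*13*64)) - 397 = (-1151 + (1531 + 1664)) - 397 = (-1151 + 3195) - 397 = 2044 - 397 = 1647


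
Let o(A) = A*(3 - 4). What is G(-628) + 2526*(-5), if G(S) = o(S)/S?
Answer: -12631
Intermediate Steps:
o(A) = -A (o(A) = A*(-1) = -A)
G(S) = -1 (G(S) = (-S)/S = -1)
G(-628) + 2526*(-5) = -1 + 2526*(-5) = -1 - 12630 = -12631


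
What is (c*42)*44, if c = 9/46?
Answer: 8316/23 ≈ 361.57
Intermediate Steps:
c = 9/46 (c = 9*(1/46) = 9/46 ≈ 0.19565)
(c*42)*44 = ((9/46)*42)*44 = (189/23)*44 = 8316/23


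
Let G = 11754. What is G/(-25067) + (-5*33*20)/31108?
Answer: -1455729/2531767 ≈ -0.57499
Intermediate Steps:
G/(-25067) + (-5*33*20)/31108 = 11754/(-25067) + (-5*33*20)/31108 = 11754*(-1/25067) - 165*20*(1/31108) = -11754/25067 - 3300*1/31108 = -11754/25067 - 75/707 = -1455729/2531767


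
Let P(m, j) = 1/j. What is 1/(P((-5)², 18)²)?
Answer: 324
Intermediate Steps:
1/(P((-5)², 18)²) = 1/((1/18)²) = 1/(1/324) = 324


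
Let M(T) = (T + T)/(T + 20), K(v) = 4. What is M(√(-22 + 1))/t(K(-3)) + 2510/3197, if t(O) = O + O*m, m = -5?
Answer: 8386543/10767496 - 5*I*√21/842 ≈ 0.77888 - 0.027212*I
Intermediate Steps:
t(O) = -4*O (t(O) = O + O*(-5) = O - 5*O = -4*O)
M(T) = 2*T/(20 + T) (M(T) = (2*T)/(20 + T) = 2*T/(20 + T))
M(√(-22 + 1))/t(K(-3)) + 2510/3197 = (2*√(-22 + 1)/(20 + √(-22 + 1)))/((-4*4)) + 2510/3197 = (2*√(-21)/(20 + √(-21)))/(-16) + 2510*(1/3197) = (2*(I*√21)/(20 + I*√21))*(-1/16) + 2510/3197 = (2*I*√21/(20 + I*√21))*(-1/16) + 2510/3197 = -I*√21/(8*(20 + I*√21)) + 2510/3197 = 2510/3197 - I*√21/(8*(20 + I*√21))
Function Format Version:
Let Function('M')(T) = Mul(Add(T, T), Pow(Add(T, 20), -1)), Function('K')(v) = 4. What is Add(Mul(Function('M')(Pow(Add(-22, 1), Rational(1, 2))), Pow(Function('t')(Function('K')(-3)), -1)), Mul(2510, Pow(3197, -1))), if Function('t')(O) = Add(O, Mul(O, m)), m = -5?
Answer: Add(Rational(8386543, 10767496), Mul(Rational(-5, 842), I, Pow(21, Rational(1, 2)))) ≈ Add(0.77888, Mul(-0.027212, I))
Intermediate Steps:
Function('t')(O) = Mul(-4, O) (Function('t')(O) = Add(O, Mul(O, -5)) = Add(O, Mul(-5, O)) = Mul(-4, O))
Function('M')(T) = Mul(2, T, Pow(Add(20, T), -1)) (Function('M')(T) = Mul(Mul(2, T), Pow(Add(20, T), -1)) = Mul(2, T, Pow(Add(20, T), -1)))
Add(Mul(Function('M')(Pow(Add(-22, 1), Rational(1, 2))), Pow(Function('t')(Function('K')(-3)), -1)), Mul(2510, Pow(3197, -1))) = Add(Mul(Mul(2, Pow(Add(-22, 1), Rational(1, 2)), Pow(Add(20, Pow(Add(-22, 1), Rational(1, 2))), -1)), Pow(Mul(-4, 4), -1)), Mul(2510, Pow(3197, -1))) = Add(Mul(Mul(2, Pow(-21, Rational(1, 2)), Pow(Add(20, Pow(-21, Rational(1, 2))), -1)), Pow(-16, -1)), Mul(2510, Rational(1, 3197))) = Add(Mul(Mul(2, Mul(I, Pow(21, Rational(1, 2))), Pow(Add(20, Mul(I, Pow(21, Rational(1, 2)))), -1)), Rational(-1, 16)), Rational(2510, 3197)) = Add(Mul(Mul(2, I, Pow(21, Rational(1, 2)), Pow(Add(20, Mul(I, Pow(21, Rational(1, 2)))), -1)), Rational(-1, 16)), Rational(2510, 3197)) = Add(Mul(Rational(-1, 8), I, Pow(21, Rational(1, 2)), Pow(Add(20, Mul(I, Pow(21, Rational(1, 2)))), -1)), Rational(2510, 3197)) = Add(Rational(2510, 3197), Mul(Rational(-1, 8), I, Pow(21, Rational(1, 2)), Pow(Add(20, Mul(I, Pow(21, Rational(1, 2)))), -1)))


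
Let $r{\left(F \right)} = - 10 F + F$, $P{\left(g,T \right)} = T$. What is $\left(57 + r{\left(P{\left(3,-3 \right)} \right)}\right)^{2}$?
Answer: $7056$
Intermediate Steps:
$r{\left(F \right)} = - 9 F$
$\left(57 + r{\left(P{\left(3,-3 \right)} \right)}\right)^{2} = \left(57 - -27\right)^{2} = \left(57 + 27\right)^{2} = 84^{2} = 7056$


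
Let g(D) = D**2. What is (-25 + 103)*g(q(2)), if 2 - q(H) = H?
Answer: 0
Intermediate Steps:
q(H) = 2 - H
(-25 + 103)*g(q(2)) = (-25 + 103)*(2 - 1*2)**2 = 78*(2 - 2)**2 = 78*0**2 = 78*0 = 0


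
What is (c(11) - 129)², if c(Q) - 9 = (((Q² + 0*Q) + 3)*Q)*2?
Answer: 6801664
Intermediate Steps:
c(Q) = 9 + 2*Q*(3 + Q²) (c(Q) = 9 + (((Q² + 0*Q) + 3)*Q)*2 = 9 + (((Q² + 0) + 3)*Q)*2 = 9 + ((Q² + 3)*Q)*2 = 9 + ((3 + Q²)*Q)*2 = 9 + (Q*(3 + Q²))*2 = 9 + 2*Q*(3 + Q²))
(c(11) - 129)² = ((9 + 2*11³ + 6*11) - 129)² = ((9 + 2*1331 + 66) - 129)² = ((9 + 2662 + 66) - 129)² = (2737 - 129)² = 2608² = 6801664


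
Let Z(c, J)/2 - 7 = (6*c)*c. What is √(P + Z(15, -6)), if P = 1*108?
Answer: √2822 ≈ 53.122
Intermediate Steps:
Z(c, J) = 14 + 12*c² (Z(c, J) = 14 + 2*((6*c)*c) = 14 + 2*(6*c²) = 14 + 12*c²)
P = 108
√(P + Z(15, -6)) = √(108 + (14 + 12*15²)) = √(108 + (14 + 12*225)) = √(108 + (14 + 2700)) = √(108 + 2714) = √2822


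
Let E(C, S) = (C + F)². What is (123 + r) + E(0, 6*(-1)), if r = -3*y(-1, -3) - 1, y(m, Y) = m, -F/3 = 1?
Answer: 134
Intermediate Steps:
F = -3 (F = -3*1 = -3)
E(C, S) = (-3 + C)² (E(C, S) = (C - 3)² = (-3 + C)²)
r = 2 (r = -3*(-1) - 1 = 3 - 1 = 2)
(123 + r) + E(0, 6*(-1)) = (123 + 2) + (-3 + 0)² = 125 + (-3)² = 125 + 9 = 134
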